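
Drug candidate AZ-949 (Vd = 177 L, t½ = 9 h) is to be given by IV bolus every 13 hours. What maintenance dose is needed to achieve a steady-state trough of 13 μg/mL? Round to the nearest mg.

τ/t½ = 13/9 ≈ 1.4444, so f = (1/2)^(13/9) ≈ 0.367434.
Cmin,ss = (D/Vd)·f/(1−f), so D = Cmin,ss·Vd·(1−f)/f.
D = 13 × 177 × (1−f)/f ≈ 13 × 177 × 1.72158 ≈ 3961.36 mg.

3961 mg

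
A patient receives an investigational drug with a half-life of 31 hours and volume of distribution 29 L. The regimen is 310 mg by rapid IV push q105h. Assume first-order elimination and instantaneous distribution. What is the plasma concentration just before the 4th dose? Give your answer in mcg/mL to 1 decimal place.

1.1 mcg/mL

f = (1/2)^(τ/t½) = (1/2)^(105/31) ≈ 0.0956.
C₀ = D/Vd = 310/29 ≈ 10.690 mcg/mL.
Before the 4th dose, 3 doses have been given. Superposition: Cmin = C₀·(f + f² + … + f^3).
≈ 10.690 × (0.0956 + 0.0091 + 0.0009) ≈ 10.690 × 0.1056 ≈ 1.129 mcg/mL.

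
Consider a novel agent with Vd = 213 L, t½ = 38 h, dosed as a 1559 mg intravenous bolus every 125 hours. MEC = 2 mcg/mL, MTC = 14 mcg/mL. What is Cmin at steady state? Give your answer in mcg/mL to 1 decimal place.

τ/t½ = 125/38 ≈ 3.2895, so fraction remaining f = (1/2)^(125/38) ≈ 0.1023.
At steady state, accumulation factor R = 1/(1 − e^(−kτ)) ≈ 1.1140.
Single-dose peak C₀ = D/Vd = 1559/213 ≈ 7.319 mcg/mL.
Cmax,ss = C₀/(1 − f) ≈ 7.319/0.8977 ≈ 8.153 mcg/mL.
One interval later, Cmin,ss = Cmax,ss·e^(−kτ) ≈ 8.153 × 0.1023 ≈ 0.834 mcg/mL.
Trough 0.8 mcg/mL vs MEC 2 mcg/mL: subtherapeutic.

0.8 mcg/mL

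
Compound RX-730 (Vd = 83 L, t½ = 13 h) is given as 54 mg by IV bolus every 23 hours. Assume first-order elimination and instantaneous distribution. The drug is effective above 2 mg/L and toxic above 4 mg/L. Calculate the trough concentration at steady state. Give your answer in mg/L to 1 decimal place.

Over one 23-h interval, 23/13 ≈ 1.7692 half-lives elapse, leaving f ≈ 0.2934 of each dose.
Accumulation ratio R = 1/(1 − f) ≈ 1/0.7066 ≈ 1.4152.
Single-dose peak C₀ = D/Vd = 54/83 ≈ 0.651 mg/L.
Cmax,ss = C₀/(1 − f) ≈ 0.651/0.7066 ≈ 0.921 mg/L.
One interval later, Cmin,ss = Cmax,ss·e^(−kτ) ≈ 0.921 × 0.2934 ≈ 0.270 mg/L.
Trough 0.3 mg/L vs MEC 2 mg/L: subtherapeutic.

0.3 mg/L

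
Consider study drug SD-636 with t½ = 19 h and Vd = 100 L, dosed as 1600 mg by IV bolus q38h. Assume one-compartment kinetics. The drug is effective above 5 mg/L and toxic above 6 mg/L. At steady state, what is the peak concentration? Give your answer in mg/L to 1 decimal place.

τ = 38 h = 2 half-lives, so f = (1/2)^2 = 0.25.
At steady state, R = 1/(1 − 0.25) = 4/3.
Single-dose peak C₀ = D/Vd = 1600/100 = 16 mg/L.
Steady-state peak Cmax,ss = C₀·R = 16 × 4/3 ≈ 21.333 mg/L.
Peak 21.3 mg/L vs MTC 6 mg/L: exceeds toxic threshold.

21.3 mg/L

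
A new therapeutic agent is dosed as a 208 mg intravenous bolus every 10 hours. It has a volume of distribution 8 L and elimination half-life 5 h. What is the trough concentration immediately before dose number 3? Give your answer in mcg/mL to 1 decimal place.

8.1 mcg/mL

f = (1/2)^(τ/t½) = (1/2)^(10/5) ≈ 0.2500.
C₀ = D/Vd = 208/8 ≈ 26.000 mcg/mL.
Before the 3rd dose, 2 doses have been given. Superposition: Cmin = C₀·(f + f²).
≈ 26.000 × (0.2500 + 0.0625) ≈ 26.000 × 0.3125 ≈ 8.125 mcg/mL.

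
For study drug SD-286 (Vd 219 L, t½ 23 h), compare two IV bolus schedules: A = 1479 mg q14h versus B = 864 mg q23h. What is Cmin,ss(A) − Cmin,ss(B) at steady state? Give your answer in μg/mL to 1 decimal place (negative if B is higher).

Regimen A: f = (1/2)^(14/23) ≈ 0.6558; Cmin,ss = (1479/219)·f/(1−f) ≈ 12.867 μg/mL.
Regimen B: f = (1/2)^(23/23) ≈ 0.5000; Cmin,ss = (864/219)·f/(1−f) ≈ 3.945 μg/mL.
Difference ≈ 12.867 − 3.945 ≈ 8.922 μg/mL.

8.9 μg/mL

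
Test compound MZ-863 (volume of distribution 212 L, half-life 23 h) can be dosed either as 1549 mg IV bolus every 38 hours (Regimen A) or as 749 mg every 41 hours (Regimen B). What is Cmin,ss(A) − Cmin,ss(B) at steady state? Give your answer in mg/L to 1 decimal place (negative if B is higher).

Regimen A: f = (1/2)^(38/23) ≈ 0.3182; Cmin,ss = (1549/212)·f/(1−f) ≈ 3.410 mg/L.
Regimen B: f = (1/2)^(41/23) ≈ 0.2907; Cmin,ss = (749/212)·f/(1−f) ≈ 1.448 mg/L.
Difference ≈ 3.410 − 1.448 ≈ 1.962 mg/L.

2.0 mg/L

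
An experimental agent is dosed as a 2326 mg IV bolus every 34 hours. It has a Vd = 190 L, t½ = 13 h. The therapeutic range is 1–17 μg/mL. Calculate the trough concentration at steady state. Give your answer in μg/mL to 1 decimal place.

Over one 34-h interval, 34/13 ≈ 2.6154 half-lives elapse, leaving f ≈ 0.1632 of each dose.
At steady state, accumulation factor R = 1/(1 − e^(−kτ)) ≈ 1.1950.
Single-dose peak C₀ = D/Vd = 2326/190 ≈ 12.242 μg/mL.
Cmax,ss = C₀/(1 − f) ≈ 12.242/0.8368 ≈ 14.630 μg/mL.
One interval later, Cmin,ss = Cmax,ss·e^(−kτ) ≈ 14.630 × 0.1632 ≈ 2.388 μg/mL.
Trough 2.4 μg/mL vs MEC 1 μg/mL: adequate.

2.4 μg/mL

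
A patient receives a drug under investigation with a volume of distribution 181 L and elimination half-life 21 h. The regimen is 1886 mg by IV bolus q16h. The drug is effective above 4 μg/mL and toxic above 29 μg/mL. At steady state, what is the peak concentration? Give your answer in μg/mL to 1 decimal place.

25.4 μg/mL

Over one 16-h interval, 16/21 ≈ 0.7619 half-lives elapse, leaving f ≈ 0.5897 of each dose.
Accumulation ratio R = 1/(1 − f) ≈ 1/0.4103 ≈ 2.4372.
Each bolus raises the concentration by D/Vd = 1886/181 ≈ 10.420 μg/mL.
Steady-state peak Cmax,ss = C₀·R ≈ 10.420 × 2.4372 ≈ 25.396 μg/mL.
Peak 25.4 μg/mL vs MTC 29 μg/mL: below toxic threshold.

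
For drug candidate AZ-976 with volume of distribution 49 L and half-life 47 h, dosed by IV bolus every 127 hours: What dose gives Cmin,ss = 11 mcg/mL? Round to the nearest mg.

τ/t½ = 127/47 ≈ 2.7021, so f = (1/2)^(127/47) ≈ 0.153666.
Cmin,ss = (D/Vd)·f/(1−f), so D = Cmin,ss·Vd·(1−f)/f.
D = 11 × 49 × (1−f)/f ≈ 11 × 49 × 5.50762 ≈ 2968.61 mg.

2969 mg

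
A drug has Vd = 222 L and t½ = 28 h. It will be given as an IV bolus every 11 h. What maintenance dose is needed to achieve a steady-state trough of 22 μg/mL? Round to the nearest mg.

1529 mg

τ/t½ = 11/28 ≈ 0.39286, so f = (1/2)^(11/28) ≈ 0.761620.
Cmin,ss = (D/Vd)·f/(1−f), so D = Cmin,ss·Vd·(1−f)/f.
D = 22 × 222 × (1−f)/f ≈ 22 × 222 × 0.31299 ≈ 1528.64 mg.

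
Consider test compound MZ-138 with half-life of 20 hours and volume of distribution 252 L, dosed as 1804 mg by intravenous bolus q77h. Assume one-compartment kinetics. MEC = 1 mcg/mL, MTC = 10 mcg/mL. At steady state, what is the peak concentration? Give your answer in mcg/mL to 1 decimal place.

7.7 mcg/mL

τ/t½ = 77/20 ≈ 3.85, so fraction remaining f = (1/2)^(77/20) ≈ 0.0693.
At steady state, accumulation factor R = 1/(1 − e^(−kτ)) ≈ 1.0745.
Single-dose peak C₀ = D/Vd = 1804/252 ≈ 7.159 mcg/mL.
Steady-state peak Cmax,ss = C₀·R ≈ 7.159 × 1.0745 ≈ 7.692 mcg/mL.
Peak 7.7 mcg/mL vs MTC 10 mcg/mL: below toxic threshold.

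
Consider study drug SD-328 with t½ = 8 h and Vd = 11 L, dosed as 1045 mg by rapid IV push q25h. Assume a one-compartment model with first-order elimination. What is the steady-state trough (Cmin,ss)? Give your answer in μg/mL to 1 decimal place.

12.3 μg/mL

Over one 25-h interval, 25/8 ≈ 3.125 half-lives elapse, leaving f ≈ 0.1146 of each dose.
At steady state, accumulation factor R = 1/(1 − e^(−kτ)) ≈ 1.1294.
Each bolus raises the concentration by D/Vd = 1045/11 ≈ 95.000 μg/mL.
Steady-state peak Cmax,ss = C₀·R ≈ 95.000 × 1.1294 ≈ 107.293 μg/mL.
One interval later, Cmin,ss = Cmax,ss·e^(−kτ) ≈ 107.293 × 0.1146 ≈ 12.296 μg/mL.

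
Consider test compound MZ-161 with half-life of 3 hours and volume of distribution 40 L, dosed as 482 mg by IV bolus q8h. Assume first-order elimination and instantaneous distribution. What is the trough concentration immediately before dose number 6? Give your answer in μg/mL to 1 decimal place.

2.3 μg/mL

f = (1/2)^(τ/t½) = (1/2)^(8/3) ≈ 0.1575.
C₀ = D/Vd = 482/40 ≈ 12.050 μg/mL.
Before the 6th dose, 5 doses have been given. Superposition: Cmin = C₀·(f + f² + … + f^5).
≈ 12.050 × (0.1575 + 0.0248 + 0.0039 + 0.0006 + 0.0001) ≈ 12.050 × 0.1869 ≈ 2.252 μg/mL.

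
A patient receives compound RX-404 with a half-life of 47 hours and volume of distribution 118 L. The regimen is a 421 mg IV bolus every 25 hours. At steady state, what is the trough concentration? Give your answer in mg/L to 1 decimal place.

Over one 25-h interval, 25/47 ≈ 0.53191 half-lives elapse, leaving f ≈ 0.6916 of each dose.
Each bolus raises the concentration by D/Vd = 421/118 ≈ 3.568 mg/L.
Steady-state trough Cmin,ss = C₀·f/(1−f) ≈ 3.568 × 0.6916/0.3084 ≈ 8.001 mg/L.

8.0 mg/L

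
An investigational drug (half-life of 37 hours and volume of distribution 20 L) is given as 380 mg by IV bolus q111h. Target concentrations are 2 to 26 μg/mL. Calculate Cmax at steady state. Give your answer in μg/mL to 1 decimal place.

τ = 111 h = 3 half-lives, so f = (1/2)^3 = 0.125.
Accumulation ratio R = 1/(1 − f) = 1/0.875 = 8/7.
Single-dose peak C₀ = D/Vd = 380/20 = 19 μg/mL.
Steady-state peak Cmax,ss = C₀·R = 19 × 8/7 ≈ 21.714 μg/mL.
Peak 21.7 μg/mL vs MTC 26 μg/mL: below toxic threshold.

21.7 μg/mL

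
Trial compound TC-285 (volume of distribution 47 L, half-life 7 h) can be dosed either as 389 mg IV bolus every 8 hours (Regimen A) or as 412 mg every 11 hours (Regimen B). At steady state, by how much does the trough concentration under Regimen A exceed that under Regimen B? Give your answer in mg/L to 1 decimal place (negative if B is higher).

Regimen A: f = (1/2)^(8/7) ≈ 0.4529; Cmin,ss = (389/47)·f/(1−f) ≈ 6.852 mg/L.
Regimen B: f = (1/2)^(11/7) ≈ 0.3365; Cmin,ss = (412/47)·f/(1−f) ≈ 4.446 mg/L.
Difference ≈ 6.852 − 4.446 ≈ 2.406 mg/L.

2.4 mg/L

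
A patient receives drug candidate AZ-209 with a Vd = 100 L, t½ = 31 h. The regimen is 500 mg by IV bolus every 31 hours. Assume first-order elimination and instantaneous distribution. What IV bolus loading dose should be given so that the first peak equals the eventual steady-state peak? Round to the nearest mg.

f = (1/2)^(31/31) ≈ 0.500000; accumulation ratio R = 1/(1−f) ≈ 2.00000.
Loading dose to hit Cmax,ss on first dose: D_load = D_maint·R ≈ 500 × 2.00000 ≈ 1000.00 mg.

1000 mg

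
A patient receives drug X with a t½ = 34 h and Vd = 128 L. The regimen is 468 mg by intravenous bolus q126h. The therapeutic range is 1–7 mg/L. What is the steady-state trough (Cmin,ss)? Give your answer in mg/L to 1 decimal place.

0.3 mg/L

τ/t½ = 126/34 ≈ 3.7059, so fraction remaining f = (1/2)^(126/34) ≈ 0.0766.
At steady state, accumulation factor R = 1/(1 − e^(−kτ)) ≈ 1.0830.
Single-dose peak C₀ = D/Vd = 468/128 ≈ 3.656 mg/L.
Steady-state peak Cmax,ss = C₀·R ≈ 3.656 × 1.0830 ≈ 3.959 mg/L.
Steady-state trough Cmin,ss = Cmax,ss·f ≈ 3.959 × 0.0766 ≈ 0.303 mg/L.
Trough 0.3 mg/L vs MEC 1 mg/L: subtherapeutic.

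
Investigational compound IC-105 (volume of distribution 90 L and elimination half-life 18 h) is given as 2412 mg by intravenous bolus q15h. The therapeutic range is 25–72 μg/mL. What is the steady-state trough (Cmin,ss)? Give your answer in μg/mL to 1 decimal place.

k = ln2/t½ = ln2/18 ≈ 0.038508 h⁻¹; fraction remaining f = e^(−kτ) = e^(−0.038508×15) ≈ 0.5612.
Each bolus raises the concentration by D/Vd = 2412/90 ≈ 26.800 μg/mL.
Steady-state trough Cmin,ss = C₀·f/(1−f) ≈ 26.800 × 0.5612/0.4388 ≈ 34.276 μg/mL.
Trough 34.3 μg/mL vs MEC 25 μg/mL: adequate.

34.3 μg/mL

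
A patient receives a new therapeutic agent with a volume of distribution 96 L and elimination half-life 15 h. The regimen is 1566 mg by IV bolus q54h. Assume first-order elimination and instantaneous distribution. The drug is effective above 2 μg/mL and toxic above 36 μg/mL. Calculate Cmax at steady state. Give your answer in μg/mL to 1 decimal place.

17.8 μg/mL

k = ln2/t½ = ln2/15 ≈ 0.046210 h⁻¹; fraction remaining f = e^(−kτ) = e^(−0.046210×54) ≈ 0.0825.
At steady state, accumulation factor R = 1/(1 − e^(−kτ)) ≈ 1.0899.
Each bolus raises the concentration by D/Vd = 1566/96 ≈ 16.312 μg/mL.
Steady-state peak Cmax,ss = C₀·R ≈ 16.312 × 1.0899 ≈ 17.778 μg/mL.
Peak 17.8 μg/mL vs MTC 36 μg/mL: below toxic threshold.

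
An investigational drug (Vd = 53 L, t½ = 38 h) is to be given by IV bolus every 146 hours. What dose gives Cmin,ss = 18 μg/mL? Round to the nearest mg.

τ/t½ = 146/38 ≈ 3.8421, so f = (1/2)^(146/38) ≈ 0.069729.
Cmin,ss = (D/Vd)·f/(1−f), so D = Cmin,ss·Vd·(1−f)/f.
D = 18 × 53 × (1−f)/f ≈ 18 × 53 × 13.34124 ≈ 12727.54 mg.

12728 mg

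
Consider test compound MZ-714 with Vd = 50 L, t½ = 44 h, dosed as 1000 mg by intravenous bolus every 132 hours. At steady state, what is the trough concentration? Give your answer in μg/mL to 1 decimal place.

2.9 μg/mL

τ = 132 h = 3 half-lives, so f = (1/2)^3 = 0.125.
Accumulation ratio R = 1/(1 − f) = 1/0.875 = 8/7.
Single-dose peak C₀ = D/Vd = 1000/50 = 20 μg/mL.
Steady-state peak Cmax,ss = C₀·R = 20 × 8/7 ≈ 22.857 μg/mL.
Steady-state trough Cmin,ss = Cmax,ss·f ≈ 22.857 × 0.125 ≈ 2.857 μg/mL.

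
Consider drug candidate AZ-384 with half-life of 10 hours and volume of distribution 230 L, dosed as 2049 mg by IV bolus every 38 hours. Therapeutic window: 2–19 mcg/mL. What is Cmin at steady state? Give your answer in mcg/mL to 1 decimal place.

k = ln2/t½ = ln2/10 ≈ 0.069315 h⁻¹; fraction remaining f = e^(−kτ) = e^(−0.069315×38) ≈ 0.0718.
Each bolus raises the concentration by D/Vd = 2049/230 ≈ 8.909 mcg/mL.
Steady-state trough Cmin,ss = C₀·f/(1−f) ≈ 8.909 × 0.0718/0.9282 ≈ 0.689 mcg/mL.
Trough 0.7 mcg/mL vs MEC 2 mcg/mL: subtherapeutic.

0.7 mcg/mL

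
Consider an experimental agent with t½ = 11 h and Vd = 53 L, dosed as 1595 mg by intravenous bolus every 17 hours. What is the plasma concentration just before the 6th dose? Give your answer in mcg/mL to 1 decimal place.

f = (1/2)^(τ/t½) = (1/2)^(17/11) ≈ 0.3426.
C₀ = D/Vd = 1595/53 ≈ 30.094 mcg/mL.
Before the 6th dose, 5 doses have been given. Superposition: Cmin = C₀·(f + f² + … + f^5).
≈ 30.094 × (0.3426 + 0.1174 + 0.0402 + 0.0138 + 0.0047) ≈ 30.094 × 0.5187 ≈ 15.610 mcg/mL.

15.6 mcg/mL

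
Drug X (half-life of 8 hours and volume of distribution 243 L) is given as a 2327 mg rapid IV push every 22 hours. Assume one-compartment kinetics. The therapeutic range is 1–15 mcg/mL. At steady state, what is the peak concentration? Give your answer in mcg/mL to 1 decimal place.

11.2 mcg/mL

Over one 22-h interval, 22/8 ≈ 2.75 half-lives elapse, leaving f ≈ 0.1487 of each dose.
At steady state, accumulation factor R = 1/(1 − e^(−kτ)) ≈ 1.1747.
Single-dose peak C₀ = D/Vd = 2327/243 ≈ 9.576 mcg/mL.
Steady-state peak Cmax,ss = C₀·R ≈ 9.576 × 1.1747 ≈ 11.249 mcg/mL.
Peak 11.2 mcg/mL vs MTC 15 mcg/mL: below toxic threshold.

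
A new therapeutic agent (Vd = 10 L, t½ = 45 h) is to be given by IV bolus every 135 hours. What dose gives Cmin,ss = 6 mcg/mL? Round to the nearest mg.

τ/t½ = 135/45 ≈ 3, so f = (1/2)^(135/45) ≈ 0.125000.
Cmin,ss = (D/Vd)·f/(1−f), so D = Cmin,ss·Vd·(1−f)/f.
D = 6 × 10 × (1−f)/f ≈ 6 × 10 × 7.00000 ≈ 420.00 mg.

420 mg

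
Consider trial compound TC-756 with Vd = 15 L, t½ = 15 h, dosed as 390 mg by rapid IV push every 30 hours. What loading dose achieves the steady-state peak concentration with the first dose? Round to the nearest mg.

520 mg

f = (1/2)^(30/15) ≈ 0.250000; accumulation ratio R = 1/(1−f) ≈ 1.33333.
Loading dose to hit Cmax,ss on first dose: D_load = D_maint·R ≈ 390 × 1.33333 ≈ 520.00 mg.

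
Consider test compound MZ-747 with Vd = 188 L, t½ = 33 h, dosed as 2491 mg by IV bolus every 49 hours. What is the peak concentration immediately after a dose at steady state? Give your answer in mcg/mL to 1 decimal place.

20.6 mcg/mL

k = ln2/t½ = ln2/33 ≈ 0.021004 h⁻¹; fraction remaining f = e^(−kτ) = e^(−0.021004×49) ≈ 0.3573.
At steady state, accumulation factor R = 1/(1 − e^(−kτ)) ≈ 1.5559.
Single-dose peak C₀ = D/Vd = 2491/188 ≈ 13.250 mcg/mL.
Steady-state peak Cmax,ss = C₀·R ≈ 13.250 × 1.5559 ≈ 20.616 mcg/mL.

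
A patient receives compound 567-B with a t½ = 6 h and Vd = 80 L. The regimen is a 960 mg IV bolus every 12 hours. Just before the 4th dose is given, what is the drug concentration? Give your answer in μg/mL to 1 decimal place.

3.9 μg/mL

f = (1/2)^(τ/t½) = (1/2)^(12/6) ≈ 0.2500.
C₀ = D/Vd = 960/80 ≈ 12.000 μg/mL.
Before the 4th dose, 3 doses have been given. Superposition: Cmin = C₀·(f + f² + … + f^3).
≈ 12.000 × (0.2500 + 0.0625 + 0.0156) ≈ 12.000 × 0.3281 ≈ 3.937 μg/mL.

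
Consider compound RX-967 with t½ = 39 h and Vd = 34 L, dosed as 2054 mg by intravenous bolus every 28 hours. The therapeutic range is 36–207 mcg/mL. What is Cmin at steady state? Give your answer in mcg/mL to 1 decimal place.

τ/t½ = 28/39 ≈ 0.71795, so fraction remaining f = (1/2)^(28/39) ≈ 0.6080.
Single-dose peak C₀ = D/Vd = 2054/34 ≈ 60.412 mcg/mL.
Steady-state trough Cmin,ss = C₀·f/(1−f) ≈ 60.412 × 0.6080/0.3920 ≈ 93.700 mcg/mL.
Trough 93.7 mcg/mL vs MEC 36 mcg/mL: adequate.

93.7 mcg/mL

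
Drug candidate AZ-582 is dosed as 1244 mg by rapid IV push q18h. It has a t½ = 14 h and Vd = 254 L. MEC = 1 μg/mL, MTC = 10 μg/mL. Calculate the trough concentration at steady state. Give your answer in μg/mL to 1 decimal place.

3.4 μg/mL

k = ln2/t½ = ln2/14 ≈ 0.049511 h⁻¹; fraction remaining f = e^(−kτ) = e^(−0.049511×18) ≈ 0.4102.
At steady state, accumulation factor R = 1/(1 − e^(−kτ)) ≈ 1.6955.
Single-dose peak C₀ = D/Vd = 1244/254 ≈ 4.898 μg/mL.
Cmax,ss = C₀/(1 − f) ≈ 4.898/0.5898 ≈ 8.305 μg/mL.
Steady-state trough Cmin,ss = Cmax,ss·f ≈ 8.305 × 0.4102 ≈ 3.407 μg/mL.
Trough 3.4 μg/mL vs MEC 1 μg/mL: adequate.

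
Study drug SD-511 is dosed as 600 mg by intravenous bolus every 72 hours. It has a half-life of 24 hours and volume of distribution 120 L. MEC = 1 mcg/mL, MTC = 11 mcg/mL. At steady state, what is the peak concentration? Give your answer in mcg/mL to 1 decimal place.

5.7 mcg/mL

τ = 72 h = 3 half-lives, so f = (1/2)^3 = 0.125.
Accumulation ratio R = 1/(1 − f) = 1/0.875 = 8/7.
Single-dose peak C₀ = D/Vd = 600/120 = 5 mcg/mL.
Steady-state peak Cmax,ss = C₀·R = 5 × 8/7 ≈ 5.714 mcg/mL.
Peak 5.7 mcg/mL vs MTC 11 mcg/mL: below toxic threshold.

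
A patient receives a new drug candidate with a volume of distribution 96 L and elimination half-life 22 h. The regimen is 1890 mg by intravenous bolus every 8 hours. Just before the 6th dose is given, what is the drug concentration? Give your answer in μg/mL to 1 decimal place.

49.2 μg/mL

f = (1/2)^(τ/t½) = (1/2)^(8/22) ≈ 0.7772.
C₀ = D/Vd = 1890/96 ≈ 19.688 μg/mL.
Before the 6th dose, 5 doses have been given. Superposition: Cmin = C₀·(f + f² + … + f^5).
≈ 19.688 × (0.7772 + 0.6040 + 0.4695 + 0.3649 + 0.2836) ≈ 19.688 × 2.4992 ≈ 49.204 μg/mL.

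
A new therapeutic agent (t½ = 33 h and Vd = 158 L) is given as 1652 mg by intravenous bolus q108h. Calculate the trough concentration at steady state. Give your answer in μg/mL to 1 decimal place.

k = ln2/t½ = ln2/33 ≈ 0.021004 h⁻¹; fraction remaining f = e^(−kτ) = e^(−0.021004×108) ≈ 0.1035.
Accumulation ratio R = 1/(1 − f) ≈ 1/0.8965 ≈ 1.1154.
Single-dose peak C₀ = D/Vd = 1652/158 ≈ 10.456 μg/mL.
Steady-state peak Cmax,ss = C₀·R ≈ 10.456 × 1.1154 ≈ 11.663 μg/mL.
One interval later, Cmin,ss = Cmax,ss·e^(−kτ) ≈ 11.663 × 0.1035 ≈ 1.207 μg/mL.

1.2 μg/mL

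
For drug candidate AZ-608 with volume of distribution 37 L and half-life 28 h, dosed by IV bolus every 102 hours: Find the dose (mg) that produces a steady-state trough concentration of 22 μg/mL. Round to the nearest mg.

9354 mg

τ/t½ = 102/28 ≈ 3.6429, so f = (1/2)^(102/28) ≈ 0.080055.
Cmin,ss = (D/Vd)·f/(1−f), so D = Cmin,ss·Vd·(1−f)/f.
D = 22 × 37 × (1−f)/f ≈ 22 × 37 × 11.49141 ≈ 9354.01 mg.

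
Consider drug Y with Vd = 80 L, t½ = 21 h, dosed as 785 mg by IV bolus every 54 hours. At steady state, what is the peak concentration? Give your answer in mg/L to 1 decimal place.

k = ln2/t½ = ln2/21 ≈ 0.033007 h⁻¹; fraction remaining f = e^(−kτ) = e^(−0.033007×54) ≈ 0.1682.
At steady state, accumulation factor R = 1/(1 − e^(−kτ)) ≈ 1.2022.
Each bolus raises the concentration by D/Vd = 785/80 ≈ 9.812 mg/L.
Cmax,ss = C₀/(1 − f) ≈ 9.812/0.8318 ≈ 11.796 mg/L.

11.8 mg/L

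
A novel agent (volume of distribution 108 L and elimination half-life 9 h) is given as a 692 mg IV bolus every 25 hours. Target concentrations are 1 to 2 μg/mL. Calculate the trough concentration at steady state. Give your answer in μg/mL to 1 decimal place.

Over one 25-h interval, 25/9 ≈ 2.7778 half-lives elapse, leaving f ≈ 0.1458 of each dose.
At steady state, accumulation factor R = 1/(1 − e^(−kτ)) ≈ 1.1707.
Each bolus raises the concentration by D/Vd = 692/108 ≈ 6.407 μg/mL.
Steady-state peak Cmax,ss = C₀·R ≈ 6.407 × 1.1707 ≈ 7.501 μg/mL.
Steady-state trough Cmin,ss = Cmax,ss·f ≈ 7.501 × 0.1458 ≈ 1.094 μg/mL.
Trough 1.1 μg/mL vs MEC 1 μg/mL: adequate.

1.1 μg/mL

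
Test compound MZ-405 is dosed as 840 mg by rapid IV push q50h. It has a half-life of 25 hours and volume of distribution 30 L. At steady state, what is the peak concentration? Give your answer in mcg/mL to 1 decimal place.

37.3 mcg/mL

The dosing interval is 2 half-lives, so f = 2^(−2) = 0.25.
Accumulation ratio R = 1/(1 − f) = 1/0.75 = 4/3.
Single-dose peak C₀ = D/Vd = 840/30 = 28 mcg/mL.
Steady-state peak Cmax,ss = C₀·R = 28 × 4/3 ≈ 37.333 mcg/mL.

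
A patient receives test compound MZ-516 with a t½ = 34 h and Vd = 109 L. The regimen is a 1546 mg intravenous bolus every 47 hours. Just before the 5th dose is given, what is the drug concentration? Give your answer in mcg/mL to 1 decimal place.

8.6 mcg/mL

f = (1/2)^(τ/t½) = (1/2)^(47/34) ≈ 0.3836.
C₀ = D/Vd = 1546/109 ≈ 14.183 mcg/mL.
Before the 5th dose, 4 doses have been given. Superposition: Cmin = C₀·(f + f² + … + f^4).
≈ 14.183 × (0.3836 + 0.1471 + 0.0564 + 0.0217) ≈ 14.183 × 0.6088 ≈ 8.635 mcg/mL.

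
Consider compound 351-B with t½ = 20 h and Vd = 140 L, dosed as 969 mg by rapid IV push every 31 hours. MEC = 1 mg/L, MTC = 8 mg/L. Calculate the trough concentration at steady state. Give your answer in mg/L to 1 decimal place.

3.6 mg/L

Over one 31-h interval, 31/20 ≈ 1.55 half-lives elapse, leaving f ≈ 0.3415 of each dose.
Each bolus raises the concentration by D/Vd = 969/140 ≈ 6.921 mg/L.
Steady-state trough Cmin,ss = C₀·f/(1−f) ≈ 6.921 × 0.3415/0.6585 ≈ 3.589 mg/L.
Trough 3.6 mg/L vs MEC 1 mg/L: adequate.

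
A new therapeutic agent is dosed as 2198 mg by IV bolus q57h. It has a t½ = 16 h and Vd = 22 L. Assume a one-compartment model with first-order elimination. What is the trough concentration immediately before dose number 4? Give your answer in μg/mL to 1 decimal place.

f = (1/2)^(τ/t½) = (1/2)^(57/16) ≈ 0.0846.
C₀ = D/Vd = 2198/22 ≈ 99.909 μg/mL.
Before the 4th dose, 3 doses have been given. Superposition: Cmin = C₀·(f + f² + … + f^3).
≈ 99.909 × (0.0846 + 0.0072 + 0.0006) ≈ 99.909 × 0.0924 ≈ 9.232 μg/mL.

9.2 μg/mL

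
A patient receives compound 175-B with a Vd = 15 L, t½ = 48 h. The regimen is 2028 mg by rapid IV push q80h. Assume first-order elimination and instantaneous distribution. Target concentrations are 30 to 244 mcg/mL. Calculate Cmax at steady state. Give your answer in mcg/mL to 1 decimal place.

197.4 mcg/mL

Over one 80-h interval, 80/48 ≈ 1.6667 half-lives elapse, leaving f ≈ 0.3150 of each dose.
Accumulation ratio R = 1/(1 − f) ≈ 1/0.6850 ≈ 1.4599.
Single-dose peak C₀ = D/Vd = 2028/15 ≈ 135.200 mcg/mL.
Steady-state peak Cmax,ss = C₀·R ≈ 135.200 × 1.4599 ≈ 197.378 mcg/mL.
Peak 197.4 mcg/mL vs MTC 244 mcg/mL: below toxic threshold.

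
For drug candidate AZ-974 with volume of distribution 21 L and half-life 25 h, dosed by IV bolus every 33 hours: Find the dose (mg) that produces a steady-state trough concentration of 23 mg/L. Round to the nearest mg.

723 mg

τ/t½ = 33/25 ≈ 1.32, so f = (1/2)^(33/25) ≈ 0.400535.
Cmin,ss = (D/Vd)·f/(1−f), so D = Cmin,ss·Vd·(1−f)/f.
D = 23 × 21 × (1−f)/f ≈ 23 × 21 × 1.49666 ≈ 722.89 mg.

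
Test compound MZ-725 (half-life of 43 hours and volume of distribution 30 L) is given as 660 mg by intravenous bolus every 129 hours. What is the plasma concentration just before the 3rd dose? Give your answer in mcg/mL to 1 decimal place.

3.1 mcg/mL

f = (1/2)^(τ/t½) = (1/2)^(129/43) ≈ 0.1250.
C₀ = D/Vd = 660/30 ≈ 22.000 mcg/mL.
Before the 3rd dose, 2 doses have been given. Superposition: Cmin = C₀·(f + f²).
≈ 22.000 × (0.1250 + 0.0156) ≈ 22.000 × 0.1406 ≈ 3.093 mcg/mL.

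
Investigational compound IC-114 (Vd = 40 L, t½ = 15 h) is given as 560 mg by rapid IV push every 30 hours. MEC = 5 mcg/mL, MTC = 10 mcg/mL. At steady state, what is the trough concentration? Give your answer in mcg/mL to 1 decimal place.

4.7 mcg/mL

The dosing interval is 2 half-lives, so f = 2^(−2) = 0.25.
At steady state, R = 1/(1 − 0.25) = 4/3.
Single-dose peak C₀ = D/Vd = 560/40 = 14 mcg/mL.
Steady-state peak Cmax,ss = C₀·R = 14 × 4/3 ≈ 18.667 mcg/mL.
Steady-state trough Cmin,ss = Cmax,ss·f ≈ 18.667 × 0.25 ≈ 4.667 mcg/mL.
Trough 4.7 mcg/mL vs MEC 5 mcg/mL: subtherapeutic.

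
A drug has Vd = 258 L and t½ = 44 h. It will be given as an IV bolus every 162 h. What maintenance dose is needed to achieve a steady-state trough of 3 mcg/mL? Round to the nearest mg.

9159 mg

τ/t½ = 162/44 ≈ 3.6818, so f = (1/2)^(162/44) ≈ 0.077922.
Cmin,ss = (D/Vd)·f/(1−f), so D = Cmin,ss·Vd·(1−f)/f.
D = 3 × 258 × (1−f)/f ≈ 3 × 258 × 11.83335 ≈ 9159.01 mg.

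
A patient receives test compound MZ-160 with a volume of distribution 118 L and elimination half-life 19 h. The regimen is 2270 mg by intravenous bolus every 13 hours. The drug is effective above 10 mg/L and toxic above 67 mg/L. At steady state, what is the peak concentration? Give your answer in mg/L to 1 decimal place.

50.9 mg/L

Over one 13-h interval, 13/19 ≈ 0.68421 half-lives elapse, leaving f ≈ 0.6223 of each dose.
Accumulation ratio R = 1/(1 − f) ≈ 1/0.3777 ≈ 2.6476.
Each bolus raises the concentration by D/Vd = 2270/118 ≈ 19.237 mg/L.
Steady-state peak Cmax,ss = C₀·R ≈ 19.237 × 2.6476 ≈ 50.932 mg/L.
Peak 50.9 mg/L vs MTC 67 mg/L: below toxic threshold.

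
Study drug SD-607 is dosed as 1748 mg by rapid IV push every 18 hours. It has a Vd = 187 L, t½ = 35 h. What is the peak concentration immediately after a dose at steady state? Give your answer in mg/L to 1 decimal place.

31.2 mg/L

Over one 18-h interval, 18/35 ≈ 0.51429 half-lives elapse, leaving f ≈ 0.7001 of each dose.
At steady state, accumulation factor R = 1/(1 − e^(−kτ)) ≈ 3.3344.
Each bolus raises the concentration by D/Vd = 1748/187 ≈ 9.348 mg/L.
Cmax,ss = C₀/(1 − f) ≈ 9.348/0.2999 ≈ 31.170 mg/L.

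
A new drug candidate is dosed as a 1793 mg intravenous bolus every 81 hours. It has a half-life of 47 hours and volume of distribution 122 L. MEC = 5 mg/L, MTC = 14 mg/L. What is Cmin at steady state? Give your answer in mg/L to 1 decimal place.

6.4 mg/L

τ/t½ = 81/47 ≈ 1.7234, so fraction remaining f = (1/2)^(81/47) ≈ 0.3028.
Accumulation ratio R = 1/(1 − f) ≈ 1/0.6972 ≈ 1.4343.
Single-dose peak C₀ = D/Vd = 1793/122 ≈ 14.697 mg/L.
Cmax,ss = C₀/(1 − f) ≈ 14.697/0.6972 ≈ 21.080 mg/L.
Steady-state trough Cmin,ss = Cmax,ss·f ≈ 21.080 × 0.3028 ≈ 6.383 mg/L.
Trough 6.4 mg/L vs MEC 5 mg/L: adequate.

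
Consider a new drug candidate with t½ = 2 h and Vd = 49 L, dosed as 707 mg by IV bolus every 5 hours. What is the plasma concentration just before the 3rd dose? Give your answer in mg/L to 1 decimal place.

f = (1/2)^(τ/t½) = (1/2)^(5/2) ≈ 0.1768.
C₀ = D/Vd = 707/49 ≈ 14.429 mg/L.
Before the 3rd dose, 2 doses have been given. Superposition: Cmin = C₀·(f + f²).
≈ 14.429 × (0.1768 + 0.0313) ≈ 14.429 × 0.2081 ≈ 3.003 mg/L.

3.0 mg/L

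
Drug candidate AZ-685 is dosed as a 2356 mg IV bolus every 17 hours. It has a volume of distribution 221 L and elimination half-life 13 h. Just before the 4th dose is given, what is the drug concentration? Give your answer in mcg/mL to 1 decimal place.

f = (1/2)^(τ/t½) = (1/2)^(17/13) ≈ 0.4040.
C₀ = D/Vd = 2356/221 ≈ 10.661 mcg/mL.
Before the 4th dose, 3 doses have been given. Superposition: Cmin = C₀·(f + f² + … + f^3).
≈ 10.661 × (0.4040 + 0.1632 + 0.0659) ≈ 10.661 × 0.6331 ≈ 6.749 mcg/mL.

6.7 mcg/mL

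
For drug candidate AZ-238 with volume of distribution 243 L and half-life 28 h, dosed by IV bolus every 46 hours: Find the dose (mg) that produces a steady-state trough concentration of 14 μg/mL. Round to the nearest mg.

τ/t½ = 46/28 ≈ 1.6429, so f = (1/2)^(46/28) ≈ 0.320222.
Cmin,ss = (D/Vd)·f/(1−f), so D = Cmin,ss·Vd·(1−f)/f.
D = 14 × 243 × (1−f)/f ≈ 14 × 243 × 2.12283 ≈ 7221.87 mg.

7222 mg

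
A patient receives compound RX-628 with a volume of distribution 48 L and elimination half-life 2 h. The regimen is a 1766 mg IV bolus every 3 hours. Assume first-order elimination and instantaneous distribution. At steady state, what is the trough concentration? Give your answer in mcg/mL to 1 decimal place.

20.1 mcg/mL

Over one 3-h interval, 3/2 ≈ 1.5 half-lives elapse, leaving f ≈ 0.3536 of each dose.
Accumulation ratio R = 1/(1 − f) ≈ 1/0.6464 ≈ 1.5470.
Single-dose peak C₀ = D/Vd = 1766/48 ≈ 36.792 mcg/mL.
Steady-state peak Cmax,ss = C₀·R ≈ 36.792 × 1.5470 ≈ 56.917 mcg/mL.
Steady-state trough Cmin,ss = Cmax,ss·f ≈ 56.917 × 0.3536 ≈ 20.126 mcg/mL.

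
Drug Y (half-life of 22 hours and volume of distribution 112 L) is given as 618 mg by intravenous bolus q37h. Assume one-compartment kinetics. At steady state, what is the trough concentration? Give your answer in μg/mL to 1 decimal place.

k = ln2/t½ = ln2/22 ≈ 0.031507 h⁻¹; fraction remaining f = e^(−kτ) = e^(−0.031507×37) ≈ 0.3117.
Accumulation ratio R = 1/(1 − f) ≈ 1/0.6883 ≈ 1.4529.
Each bolus raises the concentration by D/Vd = 618/112 ≈ 5.518 μg/mL.
Cmax,ss = C₀/(1 − f) ≈ 5.518/0.6883 ≈ 8.017 μg/mL.
Steady-state trough Cmin,ss = Cmax,ss·f ≈ 8.017 × 0.3117 ≈ 2.499 μg/mL.

2.5 μg/mL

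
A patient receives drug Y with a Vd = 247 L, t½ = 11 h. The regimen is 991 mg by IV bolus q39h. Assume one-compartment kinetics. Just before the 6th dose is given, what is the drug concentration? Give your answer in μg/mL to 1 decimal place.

0.4 μg/mL

f = (1/2)^(τ/t½) = (1/2)^(39/11) ≈ 0.0856.
C₀ = D/Vd = 991/247 ≈ 4.012 μg/mL.
Before the 6th dose, 5 doses have been given. Superposition: Cmin = C₀·(f + f² + … + f^5).
≈ 4.012 × (0.0856 + 0.0073 + 0.0006 + 0.0001 + 0.0000) ≈ 4.012 × 0.0936 ≈ 0.376 μg/mL.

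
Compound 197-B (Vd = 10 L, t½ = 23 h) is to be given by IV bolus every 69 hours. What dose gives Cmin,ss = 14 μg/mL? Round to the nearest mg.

τ/t½ = 69/23 ≈ 3, so f = (1/2)^(69/23) ≈ 0.125000.
Cmin,ss = (D/Vd)·f/(1−f), so D = Cmin,ss·Vd·(1−f)/f.
D = 14 × 10 × (1−f)/f ≈ 14 × 10 × 7.00000 ≈ 980.00 mg.

980 mg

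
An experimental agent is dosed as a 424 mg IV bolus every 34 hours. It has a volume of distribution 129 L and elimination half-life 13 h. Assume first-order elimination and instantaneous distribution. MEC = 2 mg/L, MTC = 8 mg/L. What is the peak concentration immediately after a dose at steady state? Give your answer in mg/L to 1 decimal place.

τ/t½ = 34/13 ≈ 2.6154, so fraction remaining f = (1/2)^(34/13) ≈ 0.1632.
Accumulation ratio R = 1/(1 − f) ≈ 1/0.8368 ≈ 1.1950.
Single-dose peak C₀ = D/Vd = 424/129 ≈ 3.287 mg/L.
Steady-state peak Cmax,ss = C₀·R ≈ 3.287 × 1.1950 ≈ 3.928 mg/L.
Peak 3.9 mg/L vs MTC 8 mg/L: below toxic threshold.

3.9 mg/L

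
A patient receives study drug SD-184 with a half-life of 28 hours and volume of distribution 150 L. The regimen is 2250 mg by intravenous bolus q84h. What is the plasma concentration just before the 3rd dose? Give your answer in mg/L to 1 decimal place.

f = (1/2)^(τ/t½) = (1/2)^(84/28) ≈ 0.1250.
C₀ = D/Vd = 2250/150 ≈ 15.000 mg/L.
Before the 3rd dose, 2 doses have been given. Superposition: Cmin = C₀·(f + f²).
≈ 15.000 × (0.1250 + 0.0156) ≈ 15.000 × 0.1406 ≈ 2.109 mg/L.

2.1 mg/L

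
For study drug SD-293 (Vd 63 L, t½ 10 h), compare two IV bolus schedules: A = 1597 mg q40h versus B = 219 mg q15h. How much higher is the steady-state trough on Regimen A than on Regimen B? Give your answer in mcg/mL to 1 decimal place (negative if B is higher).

Regimen A: f = (1/2)^(40/10) ≈ 0.0625; Cmin,ss = (1597/63)·f/(1−f) ≈ 1.690 mcg/mL.
Regimen B: f = (1/2)^(15/10) ≈ 0.3536; Cmin,ss = (219/63)·f/(1−f) ≈ 1.902 mcg/mL.
Difference ≈ 1.690 − 1.902 ≈ -0.212 mcg/mL.

-0.2 mcg/mL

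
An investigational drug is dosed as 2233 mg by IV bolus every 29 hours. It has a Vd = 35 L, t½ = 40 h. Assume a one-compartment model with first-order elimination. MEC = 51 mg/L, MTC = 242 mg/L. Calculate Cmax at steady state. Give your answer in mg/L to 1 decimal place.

Over one 29-h interval, 29/40 ≈ 0.725 half-lives elapse, leaving f ≈ 0.6050 of each dose.
At steady state, accumulation factor R = 1/(1 − e^(−kτ)) ≈ 2.5316.
Single-dose peak C₀ = D/Vd = 2233/35 ≈ 63.800 mg/L.
Steady-state peak Cmax,ss = C₀·R ≈ 63.800 × 2.5316 ≈ 161.516 mg/L.
Peak 161.5 mg/L vs MTC 242 mg/L: below toxic threshold.

161.5 mg/L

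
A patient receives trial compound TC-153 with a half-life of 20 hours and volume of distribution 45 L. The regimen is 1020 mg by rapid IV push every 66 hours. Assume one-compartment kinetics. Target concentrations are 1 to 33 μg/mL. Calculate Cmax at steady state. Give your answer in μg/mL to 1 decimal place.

k = ln2/t½ = ln2/20 ≈ 0.034657 h⁻¹; fraction remaining f = e^(−kτ) = e^(−0.034657×66) ≈ 0.1015.
At steady state, accumulation factor R = 1/(1 − e^(−kτ)) ≈ 1.1130.
Single-dose peak C₀ = D/Vd = 1020/45 ≈ 22.667 μg/mL.
Steady-state peak Cmax,ss = C₀·R ≈ 22.667 × 1.1130 ≈ 25.228 μg/mL.
Peak 25.2 μg/mL vs MTC 33 μg/mL: below toxic threshold.

25.2 μg/mL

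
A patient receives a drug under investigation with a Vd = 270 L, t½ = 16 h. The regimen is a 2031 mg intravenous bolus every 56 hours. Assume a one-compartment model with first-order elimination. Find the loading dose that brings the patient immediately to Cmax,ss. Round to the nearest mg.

f = (1/2)^(56/16) ≈ 0.088388; accumulation ratio R = 1/(1−f) ≈ 1.09696.
Loading dose to hit Cmax,ss on first dose: D_load = D_maint·R ≈ 2031 × 1.09696 ≈ 2227.93 mg.

2228 mg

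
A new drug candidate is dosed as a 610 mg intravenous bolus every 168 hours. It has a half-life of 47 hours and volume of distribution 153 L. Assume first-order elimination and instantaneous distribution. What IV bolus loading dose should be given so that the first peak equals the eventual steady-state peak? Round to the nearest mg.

f = (1/2)^(168/47) ≈ 0.083942; accumulation ratio R = 1/(1−f) ≈ 1.09163.
Loading dose to hit Cmax,ss on first dose: D_load = D_maint·R ≈ 610 × 1.09163 ≈ 665.89 mg.

666 mg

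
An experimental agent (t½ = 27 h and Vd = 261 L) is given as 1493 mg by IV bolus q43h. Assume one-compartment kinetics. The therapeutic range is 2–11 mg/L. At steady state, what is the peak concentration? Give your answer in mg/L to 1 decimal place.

8.6 mg/L

τ/t½ = 43/27 ≈ 1.5926, so fraction remaining f = (1/2)^(43/27) ≈ 0.3316.
Accumulation ratio R = 1/(1 − f) ≈ 1/0.6684 ≈ 1.4961.
Each bolus raises the concentration by D/Vd = 1493/261 ≈ 5.720 mg/L.
Steady-state peak Cmax,ss = C₀·R ≈ 5.720 × 1.4961 ≈ 8.558 mg/L.
Peak 8.6 mg/L vs MTC 11 mg/L: below toxic threshold.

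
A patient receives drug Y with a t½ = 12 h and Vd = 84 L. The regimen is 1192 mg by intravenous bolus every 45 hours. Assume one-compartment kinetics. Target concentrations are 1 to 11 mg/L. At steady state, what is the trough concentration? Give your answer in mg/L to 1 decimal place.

Over one 45-h interval, 45/12 ≈ 3.75 half-lives elapse, leaving f ≈ 0.0743 of each dose.
At steady state, accumulation factor R = 1/(1 − e^(−kτ)) ≈ 1.0803.
Each bolus raises the concentration by D/Vd = 1192/84 ≈ 14.190 mg/L.
Cmax,ss = C₀/(1 − f) ≈ 14.190/0.9257 ≈ 15.329 mg/L.
One interval later, Cmin,ss = Cmax,ss·e^(−kτ) ≈ 15.329 × 0.0743 ≈ 1.139 mg/L.
Trough 1.1 mg/L vs MEC 1 mg/L: adequate.

1.1 mg/L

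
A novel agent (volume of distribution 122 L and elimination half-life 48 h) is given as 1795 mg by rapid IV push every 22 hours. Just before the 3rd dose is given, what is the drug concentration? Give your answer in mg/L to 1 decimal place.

f = (1/2)^(τ/t½) = (1/2)^(22/48) ≈ 0.7278.
C₀ = D/Vd = 1795/122 ≈ 14.713 mg/L.
Before the 3rd dose, 2 doses have been given. Superposition: Cmin = C₀·(f + f²).
≈ 14.713 × (0.7278 + 0.5297) ≈ 14.713 × 1.2575 ≈ 18.502 mg/L.

18.5 mg/L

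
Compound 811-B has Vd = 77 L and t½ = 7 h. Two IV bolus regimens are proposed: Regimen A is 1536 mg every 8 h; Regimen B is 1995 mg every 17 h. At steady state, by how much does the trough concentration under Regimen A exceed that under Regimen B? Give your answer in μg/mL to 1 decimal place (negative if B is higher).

Regimen A: f = (1/2)^(8/7) ≈ 0.4529; Cmin,ss = (1536/77)·f/(1−f) ≈ 16.513 μg/mL.
Regimen B: f = (1/2)^(17/7) ≈ 0.1857; Cmin,ss = (1995/77)·f/(1−f) ≈ 5.909 μg/mL.
Difference ≈ 16.513 − 5.909 ≈ 10.604 μg/mL.

10.6 μg/mL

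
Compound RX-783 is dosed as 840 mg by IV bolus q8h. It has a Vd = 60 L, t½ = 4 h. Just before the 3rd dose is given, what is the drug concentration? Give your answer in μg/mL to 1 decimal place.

f = (1/2)^(τ/t½) = (1/2)^(8/4) ≈ 0.2500.
C₀ = D/Vd = 840/60 ≈ 14.000 μg/mL.
Before the 3rd dose, 2 doses have been given. Superposition: Cmin = C₀·(f + f²).
≈ 14.000 × (0.2500 + 0.0625) ≈ 14.000 × 0.3125 ≈ 4.375 μg/mL.

4.4 μg/mL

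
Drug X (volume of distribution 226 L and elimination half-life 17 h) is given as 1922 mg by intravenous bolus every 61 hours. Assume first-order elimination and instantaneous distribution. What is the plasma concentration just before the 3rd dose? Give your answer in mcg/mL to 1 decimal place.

0.8 mcg/mL

f = (1/2)^(τ/t½) = (1/2)^(61/17) ≈ 0.0831.
C₀ = D/Vd = 1922/226 ≈ 8.504 mcg/mL.
Before the 3rd dose, 2 doses have been given. Superposition: Cmin = C₀·(f + f²).
≈ 8.504 × (0.0831 + 0.0069) ≈ 8.504 × 0.0900 ≈ 0.765 mcg/mL.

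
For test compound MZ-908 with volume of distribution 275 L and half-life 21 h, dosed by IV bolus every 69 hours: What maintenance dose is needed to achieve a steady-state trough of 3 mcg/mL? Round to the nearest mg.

τ/t½ = 69/21 ≈ 3.2857, so f = (1/2)^(69/21) ≈ 0.102542.
Cmin,ss = (D/Vd)·f/(1−f), so D = Cmin,ss·Vd·(1−f)/f.
D = 3 × 275 × (1−f)/f ≈ 3 × 275 × 8.75210 ≈ 7220.48 mg.

7220 mg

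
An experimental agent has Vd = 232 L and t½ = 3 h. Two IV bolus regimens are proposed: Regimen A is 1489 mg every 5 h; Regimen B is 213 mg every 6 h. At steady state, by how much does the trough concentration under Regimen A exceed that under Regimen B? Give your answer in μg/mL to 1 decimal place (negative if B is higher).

Regimen A: f = (1/2)^(5/3) ≈ 0.3150; Cmin,ss = (1489/232)·f/(1−f) ≈ 2.951 μg/mL.
Regimen B: f = (1/2)^(6/3) ≈ 0.2500; Cmin,ss = (213/232)·f/(1−f) ≈ 0.306 μg/mL.
Difference ≈ 2.951 − 0.306 ≈ 2.645 μg/mL.

2.6 μg/mL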